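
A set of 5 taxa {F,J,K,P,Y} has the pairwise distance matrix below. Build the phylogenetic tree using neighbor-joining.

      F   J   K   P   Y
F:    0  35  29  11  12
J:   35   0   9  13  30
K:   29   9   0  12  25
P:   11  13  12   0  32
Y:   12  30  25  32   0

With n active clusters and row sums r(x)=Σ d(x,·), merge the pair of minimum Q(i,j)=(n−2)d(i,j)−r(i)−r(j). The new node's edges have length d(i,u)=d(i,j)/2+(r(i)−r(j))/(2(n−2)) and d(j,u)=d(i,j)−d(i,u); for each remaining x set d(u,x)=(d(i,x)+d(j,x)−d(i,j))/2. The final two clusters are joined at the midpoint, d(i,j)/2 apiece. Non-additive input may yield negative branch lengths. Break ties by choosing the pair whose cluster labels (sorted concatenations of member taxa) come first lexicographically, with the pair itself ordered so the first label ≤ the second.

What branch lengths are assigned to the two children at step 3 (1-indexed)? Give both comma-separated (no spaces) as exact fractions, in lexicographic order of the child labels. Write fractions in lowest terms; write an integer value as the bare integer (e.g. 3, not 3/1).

1. join F+Y (d=12, Q=-150) ⇒ FY; edges |F|=4, |Y|=8
  updated: d(FY,J)=53/2, d(FY,K)=21, d(FY,P)=31/2
2. join FY+P (d=31/2, Q=-145/2) ⇒ FPY; edges |FY|=107/8, |P|=17/8
  updated: d(FPY,J)=12, d(FPY,K)=35/4
3. join FPY+J (d=12, Q=-119/4) ⇒ FJPY; edges |FPY|=47/8, |J|=49/8
  updated: d(FJPY,K)=23/8
4. join FJPY+K (d=23/8) ⇒ FJKPY; edges |FJPY|=23/16, |K|=23/16
final tree: ((((F:4,Y:8):107/8,P:17/8):47/8,J:49/8):23/16,K:23/16)
total length: 339/8

47/8,49/8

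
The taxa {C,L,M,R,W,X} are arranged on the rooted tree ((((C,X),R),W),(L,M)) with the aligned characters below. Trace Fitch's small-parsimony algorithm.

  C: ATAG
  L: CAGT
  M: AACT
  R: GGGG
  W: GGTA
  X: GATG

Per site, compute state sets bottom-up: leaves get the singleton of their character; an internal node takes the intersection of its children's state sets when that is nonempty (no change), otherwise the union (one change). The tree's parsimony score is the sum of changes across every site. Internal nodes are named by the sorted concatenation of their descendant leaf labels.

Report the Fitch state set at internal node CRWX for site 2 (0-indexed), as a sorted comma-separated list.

CX@0: {A} ∪ {G} = {A,G} (union, +1)
CRX@0: {A,G} ∩ {G} = {G} (intersection, +0)
CRWX@0: {G} ∩ {G} = {G} (intersection, +0)
LM@0: {C} ∪ {A} = {A,C} (union, +1)
CLMRWX@0: {G} ∪ {A,C} = {A,C,G} (union, +1)
CX@1: {T} ∪ {A} = {A,T} (union, +1)
CRX@1: {A,T} ∪ {G} = {A,G,T} (union, +1)
CRWX@1: {A,G,T} ∩ {G} = {G} (intersection, +0)
LM@1: {A} ∩ {A} = {A} (intersection, +0)
CLMRWX@1: {G} ∪ {A} = {A,G} (union, +1)
CX@2: {A} ∪ {T} = {A,T} (union, +1)
CRX@2: {A,T} ∪ {G} = {A,G,T} (union, +1)
CRWX@2: {A,G,T} ∩ {T} = {T} (intersection, +0)
LM@2: {G} ∪ {C} = {C,G} (union, +1)
CLMRWX@2: {T} ∪ {C,G} = {C,G,T} (union, +1)
CX@3: {G} ∩ {G} = {G} (intersection, +0)
CRX@3: {G} ∩ {G} = {G} (intersection, +0)
CRWX@3: {G} ∪ {A} = {A,G} (union, +1)
LM@3: {T} ∩ {T} = {T} (intersection, +0)
CLMRWX@3: {A,G} ∪ {T} = {A,G,T} (union, +1)
per-site changes: [3, 3, 4, 2]; total = 12

T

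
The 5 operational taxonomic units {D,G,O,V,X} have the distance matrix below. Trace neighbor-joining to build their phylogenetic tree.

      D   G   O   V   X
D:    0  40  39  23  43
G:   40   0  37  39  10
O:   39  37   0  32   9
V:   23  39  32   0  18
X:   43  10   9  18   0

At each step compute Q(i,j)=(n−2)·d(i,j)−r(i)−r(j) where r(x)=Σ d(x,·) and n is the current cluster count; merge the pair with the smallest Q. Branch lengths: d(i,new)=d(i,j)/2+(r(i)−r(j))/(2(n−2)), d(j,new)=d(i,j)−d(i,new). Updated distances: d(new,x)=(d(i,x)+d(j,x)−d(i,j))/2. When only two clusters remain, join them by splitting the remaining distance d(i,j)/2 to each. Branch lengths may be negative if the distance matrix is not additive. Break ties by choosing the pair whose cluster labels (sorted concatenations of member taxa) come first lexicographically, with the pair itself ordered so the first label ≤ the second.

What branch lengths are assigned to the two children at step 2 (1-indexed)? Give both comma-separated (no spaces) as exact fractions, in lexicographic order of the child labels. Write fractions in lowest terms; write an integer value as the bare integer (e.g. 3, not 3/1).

step 1: merge (D,V) at d=23, Q=-188; branch lengths D→17, V→6; new cluster DV
  updated: d(DV,G)=28, d(DV,O)=24, d(DV,X)=19
step 2: merge (DV,O) at d=24, Q=-93; branch lengths DV→49/4, O→47/4; new cluster DOV
  updated: d(DOV,G)=41/2, d(DOV,X)=2
step 3: merge (DOV,G) at d=41/2, Q=-65/2; branch lengths DOV→25/4, G→57/4; new cluster DGOV
  updated: d(DGOV,X)=-17/4
step 4: merge (DGOV,X) at d=-17/4; branch lengths DGOV→-17/8, X→-17/8; new cluster DGOVX
final tree: ((((D:17,V:6):49/4,O:47/4):25/4,G:57/4):-17/8,X:-17/8)
total length: 253/4

49/4,47/4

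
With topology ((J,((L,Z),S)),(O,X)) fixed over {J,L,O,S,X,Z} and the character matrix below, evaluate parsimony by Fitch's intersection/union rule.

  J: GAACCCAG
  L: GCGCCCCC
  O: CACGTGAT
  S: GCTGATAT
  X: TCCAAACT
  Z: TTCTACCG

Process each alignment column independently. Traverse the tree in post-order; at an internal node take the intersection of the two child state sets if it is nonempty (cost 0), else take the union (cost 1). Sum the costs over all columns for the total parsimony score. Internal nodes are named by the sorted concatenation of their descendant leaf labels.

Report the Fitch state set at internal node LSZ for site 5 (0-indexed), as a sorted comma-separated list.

LZ@0: {G} ∪ {T} = {G,T} (union, +1)
LSZ@0: {G,T} ∩ {G} = {G} (intersection, +0)
JLSZ@0: {G} ∩ {G} = {G} (intersection, +0)
OX@0: {C} ∪ {T} = {C,T} (union, +1)
JLOSXZ@0: {G} ∪ {C,T} = {C,G,T} (union, +1)
LZ@1: {C} ∪ {T} = {C,T} (union, +1)
LSZ@1: {C,T} ∩ {C} = {C} (intersection, +0)
JLSZ@1: {A} ∪ {C} = {A,C} (union, +1)
OX@1: {A} ∪ {C} = {A,C} (union, +1)
JLOSXZ@1: {A,C} ∩ {A,C} = {A,C} (intersection, +0)
LZ@2: {G} ∪ {C} = {C,G} (union, +1)
LSZ@2: {C,G} ∪ {T} = {C,G,T} (union, +1)
JLSZ@2: {A} ∪ {C,G,T} = {A,C,G,T} (union, +1)
OX@2: {C} ∩ {C} = {C} (intersection, +0)
JLOSXZ@2: {A,C,G,T} ∩ {C} = {C} (intersection, +0)
LZ@3: {C} ∪ {T} = {C,T} (union, +1)
LSZ@3: {C,T} ∪ {G} = {C,G,T} (union, +1)
JLSZ@3: {C} ∩ {C,G,T} = {C} (intersection, +0)
OX@3: {G} ∪ {A} = {A,G} (union, +1)
JLOSXZ@3: {C} ∪ {A,G} = {A,C,G} (union, +1)
LZ@4: {C} ∪ {A} = {A,C} (union, +1)
LSZ@4: {A,C} ∩ {A} = {A} (intersection, +0)
JLSZ@4: {C} ∪ {A} = {A,C} (union, +1)
OX@4: {T} ∪ {A} = {A,T} (union, +1)
JLOSXZ@4: {A,C} ∩ {A,T} = {A} (intersection, +0)
LZ@5: {C} ∩ {C} = {C} (intersection, +0)
LSZ@5: {C} ∪ {T} = {C,T} (union, +1)
JLSZ@5: {C} ∩ {C,T} = {C} (intersection, +0)
OX@5: {G} ∪ {A} = {A,G} (union, +1)
JLOSXZ@5: {C} ∪ {A,G} = {A,C,G} (union, +1)
LZ@6: {C} ∩ {C} = {C} (intersection, +0)
LSZ@6: {C} ∪ {A} = {A,C} (union, +1)
JLSZ@6: {A} ∩ {A,C} = {A} (intersection, +0)
OX@6: {A} ∪ {C} = {A,C} (union, +1)
JLOSXZ@6: {A} ∩ {A,C} = {A} (intersection, +0)
LZ@7: {C} ∪ {G} = {C,G} (union, +1)
LSZ@7: {C,G} ∪ {T} = {C,G,T} (union, +1)
JLSZ@7: {G} ∩ {C,G,T} = {G} (intersection, +0)
OX@7: {T} ∩ {T} = {T} (intersection, +0)
JLOSXZ@7: {G} ∪ {T} = {G,T} (union, +1)
per-site changes: [3, 3, 3, 4, 3, 3, 2, 3]; total = 24

C,T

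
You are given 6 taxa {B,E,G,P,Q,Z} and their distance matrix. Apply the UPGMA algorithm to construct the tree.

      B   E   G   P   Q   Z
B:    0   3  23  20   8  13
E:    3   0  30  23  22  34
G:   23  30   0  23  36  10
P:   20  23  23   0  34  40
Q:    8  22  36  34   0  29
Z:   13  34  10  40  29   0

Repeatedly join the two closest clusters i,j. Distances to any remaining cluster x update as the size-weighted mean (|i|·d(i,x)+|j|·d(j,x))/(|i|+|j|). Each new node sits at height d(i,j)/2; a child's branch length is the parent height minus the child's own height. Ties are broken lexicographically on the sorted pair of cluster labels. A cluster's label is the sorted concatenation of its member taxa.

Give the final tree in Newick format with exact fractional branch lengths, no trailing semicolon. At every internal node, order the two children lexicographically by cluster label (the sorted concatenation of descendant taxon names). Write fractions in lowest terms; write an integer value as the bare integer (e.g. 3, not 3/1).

step 1: merge (B,E) at d=3; branch lengths B→3/2, E→3/2; new cluster BE
  updated: d(BE,G)=53/2, d(BE,P)=43/2, d(BE,Q)=15, d(BE,Z)=47/2
step 2: merge (G,Z) at d=10; branch lengths G→5, Z→5; new cluster GZ
  updated: d(BE,GZ)=25, d(GZ,P)=63/2, d(GZ,Q)=65/2
step 3: merge (BE,Q) at d=15; branch lengths BE→6, Q→15/2; new cluster BEQ
  updated: d(BEQ,GZ)=55/2, d(BEQ,P)=77/3
step 4: merge (BEQ,P) at d=77/3; branch lengths BEQ→16/3, P→77/6; new cluster BEPQ
  updated: d(BEPQ,GZ)=57/2
step 5: merge (BEPQ,GZ) at d=57/2; branch lengths BEPQ→17/12, GZ→37/4; new cluster BEGPQZ
final tree: ((((B:3/2,E:3/2):6,Q:15/2):16/3,P:77/6):17/12,(G:5,Z:5):37/4)
total length: 166/3

((((B:3/2,E:3/2):6,Q:15/2):16/3,P:77/6):17/12,(G:5,Z:5):37/4)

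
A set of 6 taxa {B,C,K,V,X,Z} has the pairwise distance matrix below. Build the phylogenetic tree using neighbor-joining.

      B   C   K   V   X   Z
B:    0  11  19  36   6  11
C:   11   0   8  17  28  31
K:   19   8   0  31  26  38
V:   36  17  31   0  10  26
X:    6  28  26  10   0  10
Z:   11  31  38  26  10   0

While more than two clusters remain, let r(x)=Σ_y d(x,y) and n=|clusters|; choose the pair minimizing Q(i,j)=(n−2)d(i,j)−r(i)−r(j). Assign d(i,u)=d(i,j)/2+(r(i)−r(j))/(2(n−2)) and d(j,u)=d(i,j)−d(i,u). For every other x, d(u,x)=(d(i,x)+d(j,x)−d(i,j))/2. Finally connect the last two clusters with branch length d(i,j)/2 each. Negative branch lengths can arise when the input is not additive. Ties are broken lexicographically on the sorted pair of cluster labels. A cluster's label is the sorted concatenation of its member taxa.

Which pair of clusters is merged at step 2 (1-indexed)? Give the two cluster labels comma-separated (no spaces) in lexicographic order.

CK,V

step 1: merge (C,K) at d=8, Q=-185; branch lengths C→5/8, K→59/8; new cluster CK
  updated: d(B,CK)=11, d(CK,V)=20, d(CK,X)=23, d(CK,Z)=61/2
step 2: merge (CK,V) at d=20, Q=-233/2; branch lengths CK→35/4, V→45/4; new cluster CKV
  updated: d(B,CKV)=27/2, d(CKV,X)=13/2, d(CKV,Z)=73/4
step 3: merge (B,Z) at d=11, Q=-191/4; branch lengths B→53/16, Z→123/16; new cluster BZ
  updated: d(BZ,CKV)=83/8, d(BZ,X)=5/2
step 4: merge (BZ,CKV) at d=83/8, Q=-155/8; branch lengths BZ→51/16, CKV→115/16; new cluster BCKVZ
  updated: d(BCKVZ,X)=-11/16
step 5: merge (BCKVZ,X) at d=-11/16; branch lengths BCKVZ→-11/32, X→-11/32; new cluster BCKVXZ
final tree: (((B:53/16,Z:123/16):51/16,((C:5/8,K:59/8):35/4,V:45/4):115/16):-11/32,X:-11/32)
total length: 779/16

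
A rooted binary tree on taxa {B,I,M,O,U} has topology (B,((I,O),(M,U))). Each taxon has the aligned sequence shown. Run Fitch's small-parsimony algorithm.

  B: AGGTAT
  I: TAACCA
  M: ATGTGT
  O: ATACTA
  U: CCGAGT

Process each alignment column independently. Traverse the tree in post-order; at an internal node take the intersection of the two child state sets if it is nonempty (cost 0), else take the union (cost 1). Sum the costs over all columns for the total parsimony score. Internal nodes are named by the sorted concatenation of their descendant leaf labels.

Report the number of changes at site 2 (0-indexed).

[col 0] IO: children I:{T}, O:{A} ∪→ {A,T}; cost 1
[col 0] MU: children M:{A}, U:{C} ∪→ {A,C}; cost 1
[col 0] IMOU: children IO:{A,T}, MU:{A,C} ∩→ {A}; cost 0
[col 0] BIMOU: children B:{A}, IMOU:{A} ∩→ {A}; cost 0
[col 1] IO: children I:{A}, O:{T} ∪→ {A,T}; cost 1
[col 1] MU: children M:{T}, U:{C} ∪→ {C,T}; cost 1
[col 1] IMOU: children IO:{A,T}, MU:{C,T} ∩→ {T}; cost 0
[col 1] BIMOU: children B:{G}, IMOU:{T} ∪→ {G,T}; cost 1
[col 2] IO: children I:{A}, O:{A} ∩→ {A}; cost 0
[col 2] MU: children M:{G}, U:{G} ∩→ {G}; cost 0
[col 2] IMOU: children IO:{A}, MU:{G} ∪→ {A,G}; cost 1
[col 2] BIMOU: children B:{G}, IMOU:{A,G} ∩→ {G}; cost 0
[col 3] IO: children I:{C}, O:{C} ∩→ {C}; cost 0
[col 3] MU: children M:{T}, U:{A} ∪→ {A,T}; cost 1
[col 3] IMOU: children IO:{C}, MU:{A,T} ∪→ {A,C,T}; cost 1
[col 3] BIMOU: children B:{T}, IMOU:{A,C,T} ∩→ {T}; cost 0
[col 4] IO: children I:{C}, O:{T} ∪→ {C,T}; cost 1
[col 4] MU: children M:{G}, U:{G} ∩→ {G}; cost 0
[col 4] IMOU: children IO:{C,T}, MU:{G} ∪→ {C,G,T}; cost 1
[col 4] BIMOU: children B:{A}, IMOU:{C,G,T} ∪→ {A,C,G,T}; cost 1
[col 5] IO: children I:{A}, O:{A} ∩→ {A}; cost 0
[col 5] MU: children M:{T}, U:{T} ∩→ {T}; cost 0
[col 5] IMOU: children IO:{A}, MU:{T} ∪→ {A,T}; cost 1
[col 5] BIMOU: children B:{T}, IMOU:{A,T} ∩→ {T}; cost 0
per-site changes: [2, 3, 1, 2, 3, 1]; total = 12

1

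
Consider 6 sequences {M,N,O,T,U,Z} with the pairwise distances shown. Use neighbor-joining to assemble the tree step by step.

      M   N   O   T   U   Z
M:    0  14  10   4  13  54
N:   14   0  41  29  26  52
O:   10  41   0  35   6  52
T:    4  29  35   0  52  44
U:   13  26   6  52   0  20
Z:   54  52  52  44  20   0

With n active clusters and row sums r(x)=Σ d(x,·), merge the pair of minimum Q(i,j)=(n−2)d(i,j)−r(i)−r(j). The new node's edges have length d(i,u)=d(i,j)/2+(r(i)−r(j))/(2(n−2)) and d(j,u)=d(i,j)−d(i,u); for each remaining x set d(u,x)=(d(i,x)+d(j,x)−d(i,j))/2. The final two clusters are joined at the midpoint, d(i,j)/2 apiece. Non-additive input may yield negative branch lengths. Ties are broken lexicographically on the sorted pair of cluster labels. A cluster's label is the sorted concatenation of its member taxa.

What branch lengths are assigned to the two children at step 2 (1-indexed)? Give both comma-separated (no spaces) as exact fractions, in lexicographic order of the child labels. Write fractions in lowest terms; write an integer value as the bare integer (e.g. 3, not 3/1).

35/4,41/4

step 1: merge (U,Z) at d=20, Q=-259; branch lengths U→-25/8, Z→185/8; new cluster UZ
  updated: d(M,UZ)=47/2, d(N,UZ)=29, d(O,UZ)=19, d(T,UZ)=38
step 2: merge (O,UZ) at d=19, Q=-315/2; branch lengths O→35/4, UZ→41/4; new cluster OUZ
  updated: d(M,OUZ)=29/4, d(N,OUZ)=51/2, d(OUZ,T)=27
step 3: merge (M,T) at d=4, Q=-309/4; branch lengths M→-107/16, T→171/16; new cluster MT
  updated: d(MT,N)=39/2, d(MT,OUZ)=121/8
step 4: merge (MT,N) at d=39/2, Q=-481/8; branch lengths MT→73/16, N→239/16; new cluster MNT
  updated: d(MNT,OUZ)=169/16
step 5: merge (MNT,OUZ) at d=169/16; branch lengths MNT→169/32, OUZ→169/32; new cluster MNOTUZ
final tree: (((M:-107/16,T:171/16):73/16,N:239/16):169/32,(O:35/4,(U:-25/8,Z:185/8):41/4):169/32)
total length: 1169/16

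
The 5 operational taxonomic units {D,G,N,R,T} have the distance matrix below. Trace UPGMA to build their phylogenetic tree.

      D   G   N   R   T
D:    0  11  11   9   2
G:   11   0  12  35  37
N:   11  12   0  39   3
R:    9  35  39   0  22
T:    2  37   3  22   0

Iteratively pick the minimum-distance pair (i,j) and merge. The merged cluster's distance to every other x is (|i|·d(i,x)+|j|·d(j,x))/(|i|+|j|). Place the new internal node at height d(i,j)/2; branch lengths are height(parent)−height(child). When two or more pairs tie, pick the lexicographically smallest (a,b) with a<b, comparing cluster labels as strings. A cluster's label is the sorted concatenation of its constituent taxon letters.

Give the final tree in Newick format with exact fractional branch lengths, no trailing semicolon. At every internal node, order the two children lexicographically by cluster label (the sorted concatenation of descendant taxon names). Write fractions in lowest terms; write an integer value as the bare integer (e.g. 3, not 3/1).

((((D:1,T:1):5/2,N:7/2):13/2,G:10):25/8,R:105/8)

iteration 1: select D,T (d=2); attach at lengths (1, 1); label the merged cluster DT
  updated: d(DT,G)=24, d(DT,N)=7, d(DT,R)=31/2
iteration 2: select DT,N (d=7); attach at lengths (5/2, 7/2); label the merged cluster DNT
  updated: d(DNT,G)=20, d(DNT,R)=70/3
iteration 3: select DNT,G (d=20); attach at lengths (13/2, 10); label the merged cluster DGNT
  updated: d(DGNT,R)=105/4
iteration 4: select DGNT,R (d=105/4); attach at lengths (25/8, 105/8); label the merged cluster DGNRT
final tree: ((((D:1,T:1):5/2,N:7/2):13/2,G:10):25/8,R:105/8)
total length: 163/4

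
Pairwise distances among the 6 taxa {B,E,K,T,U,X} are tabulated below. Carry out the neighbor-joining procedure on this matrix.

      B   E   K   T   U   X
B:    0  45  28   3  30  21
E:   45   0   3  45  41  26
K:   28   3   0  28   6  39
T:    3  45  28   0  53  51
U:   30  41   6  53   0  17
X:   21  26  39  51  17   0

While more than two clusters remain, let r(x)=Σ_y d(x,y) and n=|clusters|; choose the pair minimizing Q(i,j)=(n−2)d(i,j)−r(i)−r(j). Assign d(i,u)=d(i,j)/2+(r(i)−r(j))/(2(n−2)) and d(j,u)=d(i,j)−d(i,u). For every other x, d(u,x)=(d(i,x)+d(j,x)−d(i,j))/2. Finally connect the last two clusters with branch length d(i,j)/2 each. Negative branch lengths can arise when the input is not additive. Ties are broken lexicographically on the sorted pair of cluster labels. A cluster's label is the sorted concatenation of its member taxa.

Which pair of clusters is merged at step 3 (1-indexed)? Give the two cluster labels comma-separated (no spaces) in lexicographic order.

iteration 1: select B,T (d=3, Q=-295); attach at lengths (-41/8, 65/8); label the merged cluster BT
  updated: d(BT,E)=87/2, d(BT,K)=53/2, d(BT,U)=40, d(BT,X)=69/2
iteration 2: select E,K (d=3, Q=-179); attach at lengths (8, -5); label the merged cluster EK
  updated: d(BT,EK)=67/2, d(EK,U)=22, d(EK,X)=31
iteration 3: select BT,EK (d=67/2, Q=-255/2); attach at lengths (177/8, 91/8); label the merged cluster BEKT
  updated: d(BEKT,U)=57/4, d(BEKT,X)=16
iteration 4: select BEKT,U (d=57/4, Q=-189/4); attach at lengths (53/8, 61/8); label the merged cluster BEKTU
  updated: d(BEKTU,X)=75/8
iteration 5: select BEKTU,X (d=75/8); attach at lengths (75/16, 75/16); label the merged cluster BEKTUX
final tree: ((((B:-41/8,T:65/8):177/8,(E:8,K:-5):91/8):53/8,U:61/8):75/16,X:75/16)
total length: 505/8

BT,EK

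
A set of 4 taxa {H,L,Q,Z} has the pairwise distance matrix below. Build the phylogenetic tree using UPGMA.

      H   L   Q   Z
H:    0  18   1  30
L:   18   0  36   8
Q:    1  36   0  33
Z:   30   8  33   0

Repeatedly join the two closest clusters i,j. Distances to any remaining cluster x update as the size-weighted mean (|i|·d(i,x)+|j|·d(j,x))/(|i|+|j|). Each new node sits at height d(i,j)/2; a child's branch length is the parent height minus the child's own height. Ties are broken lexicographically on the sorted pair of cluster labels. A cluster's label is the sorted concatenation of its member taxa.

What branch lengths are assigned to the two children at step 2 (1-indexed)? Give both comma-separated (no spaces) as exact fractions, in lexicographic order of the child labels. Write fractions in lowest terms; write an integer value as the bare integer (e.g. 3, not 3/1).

4,4

step 1: merge (H,Q) at d=1; branch lengths H→1/2, Q→1/2; new cluster HQ
  updated: d(HQ,L)=27, d(HQ,Z)=63/2
step 2: merge (L,Z) at d=8; branch lengths L→4, Z→4; new cluster LZ
  updated: d(HQ,LZ)=117/4
step 3: merge (HQ,LZ) at d=117/4; branch lengths HQ→113/8, LZ→85/8; new cluster HLQZ
final tree: ((H:1/2,Q:1/2):113/8,(L:4,Z:4):85/8)
total length: 135/4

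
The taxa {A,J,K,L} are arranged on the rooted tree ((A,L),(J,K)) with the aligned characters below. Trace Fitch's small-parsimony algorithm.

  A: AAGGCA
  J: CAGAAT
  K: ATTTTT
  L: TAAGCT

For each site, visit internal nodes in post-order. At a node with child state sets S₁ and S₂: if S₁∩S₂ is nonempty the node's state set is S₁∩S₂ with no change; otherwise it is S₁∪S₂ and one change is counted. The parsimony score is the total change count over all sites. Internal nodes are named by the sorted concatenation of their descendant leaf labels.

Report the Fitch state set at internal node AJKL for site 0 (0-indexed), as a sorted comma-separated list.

A

site 0, node AL: A={A} ∪ L={T} → {A,T} (+1)
site 0, node JK: J={C} ∪ K={A} → {A,C} (+1)
site 0, node AJKL: AL={A,T} ∩ JK={A,C} → {A} (+0)
site 1, node AL: A={A} ∩ L={A} → {A} (+0)
site 1, node JK: J={A} ∪ K={T} → {A,T} (+1)
site 1, node AJKL: AL={A} ∩ JK={A,T} → {A} (+0)
site 2, node AL: A={G} ∪ L={A} → {A,G} (+1)
site 2, node JK: J={G} ∪ K={T} → {G,T} (+1)
site 2, node AJKL: AL={A,G} ∩ JK={G,T} → {G} (+0)
site 3, node AL: A={G} ∩ L={G} → {G} (+0)
site 3, node JK: J={A} ∪ K={T} → {A,T} (+1)
site 3, node AJKL: AL={G} ∪ JK={A,T} → {A,G,T} (+1)
site 4, node AL: A={C} ∩ L={C} → {C} (+0)
site 4, node JK: J={A} ∪ K={T} → {A,T} (+1)
site 4, node AJKL: AL={C} ∪ JK={A,T} → {A,C,T} (+1)
site 5, node AL: A={A} ∪ L={T} → {A,T} (+1)
site 5, node JK: J={T} ∩ K={T} → {T} (+0)
site 5, node AJKL: AL={A,T} ∩ JK={T} → {T} (+0)
per-site changes: [2, 1, 2, 2, 2, 1]; total = 10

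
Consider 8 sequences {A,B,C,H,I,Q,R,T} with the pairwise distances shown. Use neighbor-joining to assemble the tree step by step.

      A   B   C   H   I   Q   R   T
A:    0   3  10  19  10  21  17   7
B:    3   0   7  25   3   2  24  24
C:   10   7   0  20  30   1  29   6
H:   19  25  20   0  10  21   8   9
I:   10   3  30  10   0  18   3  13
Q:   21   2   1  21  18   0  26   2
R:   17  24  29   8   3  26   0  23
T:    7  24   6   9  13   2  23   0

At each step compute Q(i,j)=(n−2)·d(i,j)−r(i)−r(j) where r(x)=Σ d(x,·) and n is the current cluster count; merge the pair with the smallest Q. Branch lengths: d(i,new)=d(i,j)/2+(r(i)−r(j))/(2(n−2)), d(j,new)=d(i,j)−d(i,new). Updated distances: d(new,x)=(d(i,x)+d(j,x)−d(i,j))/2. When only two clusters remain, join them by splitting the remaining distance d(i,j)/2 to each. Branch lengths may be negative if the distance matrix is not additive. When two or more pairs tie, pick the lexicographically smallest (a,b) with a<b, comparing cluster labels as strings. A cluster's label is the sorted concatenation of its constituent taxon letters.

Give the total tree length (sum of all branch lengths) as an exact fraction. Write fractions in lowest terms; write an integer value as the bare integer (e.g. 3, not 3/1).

1101/32

step 1: merge (I,R) at d=3, Q=-199; branch lengths I→-25/12, R→61/12; new cluster IR
  updated: d(A,IR)=12, d(B,IR)=12, d(C,IR)=28, d(H,IR)=15/2, d(IR,Q)=41/2, d(IR,T)=33/2
step 2: merge (H,IR) at d=15/2, Q=-321/2; branch lengths H→17/4, IR→13/4; new cluster HIR
  updated: d(A,HIR)=47/4, d(B,HIR)=59/4, d(C,HIR)=81/4, d(HIR,Q)=17, d(HIR,T)=9
step 3: merge (A,B) at d=3, Q=-183/2; branch lengths A→7/4, B→5/4; new cluster AB
  updated: d(AB,C)=7, d(AB,HIR)=47/4, d(AB,Q)=10, d(AB,T)=14
step 4: merge (AB,HIR) at d=47/4, Q=-131/2; branch lengths AB→10/3, HIR→101/12; new cluster ABHIR
  updated: d(ABHIR,C)=31/4, d(ABHIR,Q)=61/8, d(ABHIR,T)=45/8
step 5: merge (ABHIR,T) at d=45/8, Q=-187/8; branch lengths ABHIR→149/32, T→31/32; new cluster ABHIRT
  updated: d(ABHIRT,C)=65/16, d(ABHIRT,Q)=2
step 6: merge (ABHIRT,C) at d=65/16, Q=-113/16; branch lengths ABHIRT→81/32, C→49/32; new cluster ABCHIRT
  updated: d(ABCHIRT,Q)=-17/32
step 7: merge (ABCHIRT,Q) at d=-17/32; branch lengths ABCHIRT→-17/64, Q→-17/64; new cluster ABCHIQRT
final tree: (((((A:7/4,B:5/4):10/3,(H:17/4,(I:-25/12,R:61/12):13/4):101/12):149/32,T:31/32):81/32,C:49/32):-17/64,Q:-17/64)
total length: 1101/32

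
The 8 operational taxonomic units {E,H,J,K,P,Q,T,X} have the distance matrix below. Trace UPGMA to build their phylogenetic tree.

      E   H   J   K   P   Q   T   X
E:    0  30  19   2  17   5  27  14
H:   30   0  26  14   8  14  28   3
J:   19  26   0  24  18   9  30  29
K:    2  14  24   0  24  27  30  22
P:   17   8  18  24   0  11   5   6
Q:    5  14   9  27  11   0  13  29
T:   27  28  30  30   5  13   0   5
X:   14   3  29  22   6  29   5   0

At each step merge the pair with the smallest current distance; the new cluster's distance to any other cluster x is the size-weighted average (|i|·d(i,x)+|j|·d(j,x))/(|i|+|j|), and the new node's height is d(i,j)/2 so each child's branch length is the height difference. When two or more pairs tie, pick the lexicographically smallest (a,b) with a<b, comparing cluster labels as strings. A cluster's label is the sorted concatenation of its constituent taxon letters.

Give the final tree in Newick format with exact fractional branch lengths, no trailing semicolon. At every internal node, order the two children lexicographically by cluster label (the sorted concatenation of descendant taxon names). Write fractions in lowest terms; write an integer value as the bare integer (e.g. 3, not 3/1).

step 1: merge (E,K) at d=2; branch lengths E→1, K→1; new cluster EK
  updated: d(EK,H)=22, d(EK,J)=43/2, d(EK,P)=41/2, d(EK,Q)=16, d(EK,T)=57/2, d(EK,X)=18
step 2: merge (H,X) at d=3; branch lengths H→3/2, X→3/2; new cluster HX
  updated: d(EK,HX)=20, d(HX,J)=55/2, d(HX,P)=7, d(HX,Q)=43/2, d(HX,T)=33/2
step 3: merge (P,T) at d=5; branch lengths P→5/2, T→5/2; new cluster PT
  updated: d(EK,PT)=49/2, d(HX,PT)=47/4, d(J,PT)=24, d(PT,Q)=12
step 4: merge (J,Q) at d=9; branch lengths J→9/2, Q→9/2; new cluster JQ
  updated: d(EK,JQ)=75/4, d(HX,JQ)=49/2, d(JQ,PT)=18
step 5: merge (HX,PT) at d=47/4; branch lengths HX→35/8, PT→27/8; new cluster HPTX
  updated: d(EK,HPTX)=89/4, d(HPTX,JQ)=85/4
step 6: merge (EK,JQ) at d=75/4; branch lengths EK→67/8, JQ→39/8; new cluster EJKQ
  updated: d(EJKQ,HPTX)=87/4
step 7: merge (EJKQ,HPTX) at d=87/4; branch lengths EJKQ→3/2, HPTX→5; new cluster EHJKPQTX
final tree: (((E:1,K:1):67/8,(J:9/2,Q:9/2):39/8):3/2,((H:3/2,X:3/2):35/8,(P:5/2,T:5/2):27/8):5)
total length: 93/2

(((E:1,K:1):67/8,(J:9/2,Q:9/2):39/8):3/2,((H:3/2,X:3/2):35/8,(P:5/2,T:5/2):27/8):5)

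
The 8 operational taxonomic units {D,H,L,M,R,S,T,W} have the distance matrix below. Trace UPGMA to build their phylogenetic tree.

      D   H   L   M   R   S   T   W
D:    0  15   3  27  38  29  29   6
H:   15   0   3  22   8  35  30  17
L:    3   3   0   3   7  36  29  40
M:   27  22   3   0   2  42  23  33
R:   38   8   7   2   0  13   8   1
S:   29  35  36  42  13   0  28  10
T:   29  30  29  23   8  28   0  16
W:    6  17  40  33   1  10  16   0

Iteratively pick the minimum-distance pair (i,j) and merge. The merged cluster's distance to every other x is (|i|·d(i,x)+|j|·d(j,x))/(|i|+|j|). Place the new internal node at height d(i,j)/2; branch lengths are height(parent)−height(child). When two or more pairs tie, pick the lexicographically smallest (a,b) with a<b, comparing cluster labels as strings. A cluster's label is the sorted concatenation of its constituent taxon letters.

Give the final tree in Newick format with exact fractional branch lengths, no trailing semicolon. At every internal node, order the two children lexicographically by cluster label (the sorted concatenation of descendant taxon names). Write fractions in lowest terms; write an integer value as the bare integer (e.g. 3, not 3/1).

((((D:3/2,L:3/2):3,H:9/2):25/6,M:26/3):95/24,(((R:1/2,W:1/2):21/4,S:23/4):35/12,T:26/3):95/24)

iteration 1: select R,W (d=1); attach at lengths (1/2, 1/2); label the merged cluster RW
  updated: d(D,RW)=22, d(H,RW)=25/2, d(L,RW)=47/2, d(M,RW)=35/2, d(RW,S)=23/2, d(RW,T)=12
iteration 2: select D,L (d=3); attach at lengths (3/2, 3/2); label the merged cluster DL
  updated: d(DL,H)=9, d(DL,M)=15, d(DL,RW)=91/4, d(DL,S)=65/2, d(DL,T)=29
iteration 3: select DL,H (d=9); attach at lengths (3, 9/2); label the merged cluster DHL
  updated: d(DHL,M)=52/3, d(DHL,RW)=58/3, d(DHL,S)=100/3, d(DHL,T)=88/3
iteration 4: select RW,S (d=23/2); attach at lengths (21/4, 23/4); label the merged cluster RSW
  updated: d(DHL,RSW)=24, d(M,RSW)=77/3, d(RSW,T)=52/3
iteration 5: select DHL,M (d=52/3); attach at lengths (25/6, 26/3); label the merged cluster DHLM
  updated: d(DHLM,RSW)=293/12, d(DHLM,T)=111/4
iteration 6: select RSW,T (d=52/3); attach at lengths (35/12, 26/3); label the merged cluster RSTW
  updated: d(DHLM,RSTW)=101/4
iteration 7: select DHLM,RSTW (d=101/4); attach at lengths (95/24, 95/24); label the merged cluster DHLMRSTW
final tree: ((((D:3/2,L:3/2):3,H:9/2):25/6,M:26/3):95/24,(((R:1/2,W:1/2):21/4,S:23/4):35/12,T:26/3):95/24)
total length: 329/6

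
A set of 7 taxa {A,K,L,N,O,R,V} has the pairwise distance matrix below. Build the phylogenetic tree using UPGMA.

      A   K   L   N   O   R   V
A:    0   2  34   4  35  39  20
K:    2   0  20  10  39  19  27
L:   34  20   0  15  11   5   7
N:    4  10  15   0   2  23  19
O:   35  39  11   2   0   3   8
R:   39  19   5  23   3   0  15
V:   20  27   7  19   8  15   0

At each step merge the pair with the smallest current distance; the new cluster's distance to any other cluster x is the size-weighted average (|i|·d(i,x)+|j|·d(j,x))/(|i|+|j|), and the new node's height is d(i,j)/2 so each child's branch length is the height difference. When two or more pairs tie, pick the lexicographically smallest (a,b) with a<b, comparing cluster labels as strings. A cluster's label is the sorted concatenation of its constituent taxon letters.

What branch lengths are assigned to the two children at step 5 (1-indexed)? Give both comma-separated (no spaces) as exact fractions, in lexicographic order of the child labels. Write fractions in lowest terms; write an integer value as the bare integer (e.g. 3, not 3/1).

13/12,67/12

step 1: merge (A,K) at d=2; branch lengths A→1, K→1; new cluster AK
  updated: d(AK,L)=27, d(AK,N)=7, d(AK,O)=37, d(AK,R)=29, d(AK,V)=47/2
step 2: merge (N,O) at d=2; branch lengths N→1, O→1; new cluster NO
  updated: d(AK,NO)=22, d(L,NO)=13, d(NO,R)=13, d(NO,V)=27/2
step 3: merge (L,R) at d=5; branch lengths L→5/2, R→5/2; new cluster LR
  updated: d(AK,LR)=28, d(LR,NO)=13, d(LR,V)=11
step 4: merge (LR,V) at d=11; branch lengths LR→3, V→11/2; new cluster LRV
  updated: d(AK,LRV)=53/2, d(LRV,NO)=79/6
step 5: merge (LRV,NO) at d=79/6; branch lengths LRV→13/12, NO→67/12; new cluster LNORV
  updated: d(AK,LNORV)=247/10
step 6: merge (AK,LNORV) at d=247/10; branch lengths AK→227/20, LNORV→173/30; new cluster AKLNORV
final tree: ((A:1,K:1):227/20,(((L:5/2,R:5/2):3,V:11/2):13/12,(N:1,O:1):67/12):173/30)
total length: 2477/60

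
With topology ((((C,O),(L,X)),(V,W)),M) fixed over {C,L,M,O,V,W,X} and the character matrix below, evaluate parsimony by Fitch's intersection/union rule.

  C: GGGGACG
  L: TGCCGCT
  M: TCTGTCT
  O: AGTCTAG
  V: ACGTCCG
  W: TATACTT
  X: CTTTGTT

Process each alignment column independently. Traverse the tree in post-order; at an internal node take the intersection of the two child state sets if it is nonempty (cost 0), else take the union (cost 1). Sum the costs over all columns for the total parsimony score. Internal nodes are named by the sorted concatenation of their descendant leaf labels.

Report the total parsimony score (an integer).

23

CO@0: {G} ∪ {A} = {A,G} (union, +1)
LX@0: {T} ∪ {C} = {C,T} (union, +1)
CLOX@0: {A,G} ∪ {C,T} = {A,C,G,T} (union, +1)
VW@0: {A} ∪ {T} = {A,T} (union, +1)
CLOVWX@0: {A,C,G,T} ∩ {A,T} = {A,T} (intersection, +0)
CLMOVWX@0: {A,T} ∩ {T} = {T} (intersection, +0)
CO@1: {G} ∩ {G} = {G} (intersection, +0)
LX@1: {G} ∪ {T} = {G,T} (union, +1)
CLOX@1: {G} ∩ {G,T} = {G} (intersection, +0)
VW@1: {C} ∪ {A} = {A,C} (union, +1)
CLOVWX@1: {G} ∪ {A,C} = {A,C,G} (union, +1)
CLMOVWX@1: {A,C,G} ∩ {C} = {C} (intersection, +0)
CO@2: {G} ∪ {T} = {G,T} (union, +1)
LX@2: {C} ∪ {T} = {C,T} (union, +1)
CLOX@2: {G,T} ∩ {C,T} = {T} (intersection, +0)
VW@2: {G} ∪ {T} = {G,T} (union, +1)
CLOVWX@2: {T} ∩ {G,T} = {T} (intersection, +0)
CLMOVWX@2: {T} ∩ {T} = {T} (intersection, +0)
CO@3: {G} ∪ {C} = {C,G} (union, +1)
LX@3: {C} ∪ {T} = {C,T} (union, +1)
CLOX@3: {C,G} ∩ {C,T} = {C} (intersection, +0)
VW@3: {T} ∪ {A} = {A,T} (union, +1)
CLOVWX@3: {C} ∪ {A,T} = {A,C,T} (union, +1)
CLMOVWX@3: {A,C,T} ∪ {G} = {A,C,G,T} (union, +1)
CO@4: {A} ∪ {T} = {A,T} (union, +1)
LX@4: {G} ∩ {G} = {G} (intersection, +0)
CLOX@4: {A,T} ∪ {G} = {A,G,T} (union, +1)
VW@4: {C} ∩ {C} = {C} (intersection, +0)
CLOVWX@4: {A,G,T} ∪ {C} = {A,C,G,T} (union, +1)
CLMOVWX@4: {A,C,G,T} ∩ {T} = {T} (intersection, +0)
CO@5: {C} ∪ {A} = {A,C} (union, +1)
LX@5: {C} ∪ {T} = {C,T} (union, +1)
CLOX@5: {A,C} ∩ {C,T} = {C} (intersection, +0)
VW@5: {C} ∪ {T} = {C,T} (union, +1)
CLOVWX@5: {C} ∩ {C,T} = {C} (intersection, +0)
CLMOVWX@5: {C} ∩ {C} = {C} (intersection, +0)
CO@6: {G} ∩ {G} = {G} (intersection, +0)
LX@6: {T} ∩ {T} = {T} (intersection, +0)
CLOX@6: {G} ∪ {T} = {G,T} (union, +1)
VW@6: {G} ∪ {T} = {G,T} (union, +1)
CLOVWX@6: {G,T} ∩ {G,T} = {G,T} (intersection, +0)
CLMOVWX@6: {G,T} ∩ {T} = {T} (intersection, +0)
per-site changes: [4, 3, 3, 5, 3, 3, 2]; total = 23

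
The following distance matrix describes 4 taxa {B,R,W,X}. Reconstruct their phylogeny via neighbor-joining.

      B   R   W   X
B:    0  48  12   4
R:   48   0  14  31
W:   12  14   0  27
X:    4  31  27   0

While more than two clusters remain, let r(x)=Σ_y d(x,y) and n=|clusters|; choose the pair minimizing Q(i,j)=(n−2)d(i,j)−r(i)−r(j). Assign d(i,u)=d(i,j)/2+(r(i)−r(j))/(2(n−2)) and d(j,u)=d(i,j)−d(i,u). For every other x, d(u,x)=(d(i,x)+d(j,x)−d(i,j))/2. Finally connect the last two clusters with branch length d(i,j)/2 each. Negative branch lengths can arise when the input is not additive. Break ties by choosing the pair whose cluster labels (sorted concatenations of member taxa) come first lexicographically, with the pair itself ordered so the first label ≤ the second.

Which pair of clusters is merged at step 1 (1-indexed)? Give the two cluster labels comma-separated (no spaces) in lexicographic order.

B,X

iteration 1: select B,X (d=4, Q=-118); attach at lengths (5/2, 3/2); label the merged cluster BX
  updated: d(BX,R)=75/2, d(BX,W)=35/2
iteration 2: select BX,R (d=75/2, Q=-69); attach at lengths (41/2, 17); label the merged cluster BRX
  updated: d(BRX,W)=-3
iteration 3: select BRX,W (d=-3); attach at lengths (-3/2, -3/2); label the merged cluster BRWX
final tree: (((B:5/2,X:3/2):41/2,R:17):-3/2,W:-3/2)
total length: 77/2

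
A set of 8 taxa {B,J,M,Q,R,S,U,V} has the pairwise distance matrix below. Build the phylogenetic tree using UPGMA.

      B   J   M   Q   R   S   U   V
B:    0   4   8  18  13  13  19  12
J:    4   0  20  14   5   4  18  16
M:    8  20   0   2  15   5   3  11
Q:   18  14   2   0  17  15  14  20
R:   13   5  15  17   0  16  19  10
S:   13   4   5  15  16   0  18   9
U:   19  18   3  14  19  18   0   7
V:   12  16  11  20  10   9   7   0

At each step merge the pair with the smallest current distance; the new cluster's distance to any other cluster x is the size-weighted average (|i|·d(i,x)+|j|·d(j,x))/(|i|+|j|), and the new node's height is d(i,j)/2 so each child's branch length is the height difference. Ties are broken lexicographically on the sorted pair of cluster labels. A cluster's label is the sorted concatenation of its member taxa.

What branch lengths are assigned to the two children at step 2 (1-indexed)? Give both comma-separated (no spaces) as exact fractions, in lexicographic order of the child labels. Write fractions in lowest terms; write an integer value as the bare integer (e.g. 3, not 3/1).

iteration 1: select M,Q (d=2); attach at lengths (1, 1); label the merged cluster MQ
  updated: d(B,MQ)=13, d(J,MQ)=17, d(MQ,R)=16, d(MQ,S)=10, d(MQ,U)=17/2, d(MQ,V)=31/2
iteration 2: select B,J (d=4); attach at lengths (2, 2); label the merged cluster BJ
  updated: d(BJ,MQ)=15, d(BJ,R)=9, d(BJ,S)=17/2, d(BJ,U)=37/2, d(BJ,V)=14
iteration 3: select U,V (d=7); attach at lengths (7/2, 7/2); label the merged cluster UV
  updated: d(BJ,UV)=65/4, d(MQ,UV)=12, d(R,UV)=29/2, d(S,UV)=27/2
iteration 4: select BJ,S (d=17/2); attach at lengths (9/4, 17/4); label the merged cluster BJS
  updated: d(BJS,MQ)=40/3, d(BJS,R)=34/3, d(BJS,UV)=46/3
iteration 5: select BJS,R (d=34/3); attach at lengths (17/12, 17/3); label the merged cluster BJRS
  updated: d(BJRS,MQ)=14, d(BJRS,UV)=121/8
iteration 6: select MQ,UV (d=12); attach at lengths (5, 5/2); label the merged cluster MQUV
  updated: d(BJRS,MQUV)=233/16
iteration 7: select BJRS,MQUV (d=233/16); attach at lengths (155/96, 41/32); label the merged cluster BJMQRSUV
final tree: ((((B:2,J:2):9/4,S:17/4):17/12,R:17/3):155/96,((M:1,Q:1):5,(U:7/2,V:7/2):5/2):41/32)
total length: 1775/48

2,2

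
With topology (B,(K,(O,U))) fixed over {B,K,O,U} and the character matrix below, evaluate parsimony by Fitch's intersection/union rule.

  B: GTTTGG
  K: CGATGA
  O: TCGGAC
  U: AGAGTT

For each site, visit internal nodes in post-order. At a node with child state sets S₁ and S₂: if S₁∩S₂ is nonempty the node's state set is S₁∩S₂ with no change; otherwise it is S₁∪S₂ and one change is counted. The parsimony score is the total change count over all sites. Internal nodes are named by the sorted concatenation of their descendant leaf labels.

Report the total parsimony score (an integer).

OU@0: {T} ∪ {A} = {A,T} (union, +1)
KOU@0: {C} ∪ {A,T} = {A,C,T} (union, +1)
BKOU@0: {G} ∪ {A,C,T} = {A,C,G,T} (union, +1)
OU@1: {C} ∪ {G} = {C,G} (union, +1)
KOU@1: {G} ∩ {C,G} = {G} (intersection, +0)
BKOU@1: {T} ∪ {G} = {G,T} (union, +1)
OU@2: {G} ∪ {A} = {A,G} (union, +1)
KOU@2: {A} ∩ {A,G} = {A} (intersection, +0)
BKOU@2: {T} ∪ {A} = {A,T} (union, +1)
OU@3: {G} ∩ {G} = {G} (intersection, +0)
KOU@3: {T} ∪ {G} = {G,T} (union, +1)
BKOU@3: {T} ∩ {G,T} = {T} (intersection, +0)
OU@4: {A} ∪ {T} = {A,T} (union, +1)
KOU@4: {G} ∪ {A,T} = {A,G,T} (union, +1)
BKOU@4: {G} ∩ {A,G,T} = {G} (intersection, +0)
OU@5: {C} ∪ {T} = {C,T} (union, +1)
KOU@5: {A} ∪ {C,T} = {A,C,T} (union, +1)
BKOU@5: {G} ∪ {A,C,T} = {A,C,G,T} (union, +1)
per-site changes: [3, 2, 2, 1, 2, 3]; total = 13

13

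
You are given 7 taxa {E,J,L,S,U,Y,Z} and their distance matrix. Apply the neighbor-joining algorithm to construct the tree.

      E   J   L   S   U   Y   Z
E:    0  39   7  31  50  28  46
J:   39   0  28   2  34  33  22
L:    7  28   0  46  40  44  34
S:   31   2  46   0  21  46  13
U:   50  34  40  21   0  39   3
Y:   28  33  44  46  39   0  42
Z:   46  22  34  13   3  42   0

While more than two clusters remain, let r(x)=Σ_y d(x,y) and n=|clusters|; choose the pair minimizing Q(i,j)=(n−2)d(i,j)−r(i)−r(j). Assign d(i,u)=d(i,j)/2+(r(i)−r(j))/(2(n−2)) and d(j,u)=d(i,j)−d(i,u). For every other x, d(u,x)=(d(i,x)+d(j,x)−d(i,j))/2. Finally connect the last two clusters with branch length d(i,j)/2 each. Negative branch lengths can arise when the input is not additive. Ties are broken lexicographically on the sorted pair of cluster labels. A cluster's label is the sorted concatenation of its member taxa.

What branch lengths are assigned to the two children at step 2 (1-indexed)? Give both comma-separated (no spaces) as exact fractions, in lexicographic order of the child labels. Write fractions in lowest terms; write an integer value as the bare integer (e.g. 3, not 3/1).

step 1: merge (E,L) at d=7, Q=-365; branch lengths E→37/10, L→33/10; new cluster EL
  updated: d(EL,J)=30, d(EL,S)=35, d(EL,U)=83/2, d(EL,Y)=65/2, d(EL,Z)=73/2
step 2: merge (U,Z) at d=3, Q=-243; branch lengths U→17/4, Z→-5/4; new cluster UZ
  updated: d(EL,UZ)=75/2, d(J,UZ)=53/2, d(S,UZ)=31/2, d(UZ,Y)=39
step 3: merge (EL,Y) at d=65/2, Q=-188; branch lengths EL→41/3, Y→113/6; new cluster ELY
  updated: d(ELY,J)=61/4, d(ELY,S)=97/4, d(ELY,UZ)=22
step 4: merge (ELY,UZ) at d=22, Q=-163/2; branch lengths ELY→83/8, UZ→93/8; new cluster ELUYZ
  updated: d(ELUYZ,J)=79/8, d(ELUYZ,S)=71/8
step 5: merge (ELUYZ,J) at d=79/8, Q=-83/4; branch lengths ELUYZ→67/8, J→3/2; new cluster EJLUYZ
  updated: d(EJLUYZ,S)=1/2
step 6: merge (EJLUYZ,S) at d=1/2; branch lengths EJLUYZ→1/4, S→1/4; new cluster EJLSUYZ
final tree: (((((E:37/10,L:33/10):41/3,Y:113/6):83/8,(U:17/4,Z:-5/4):93/8):67/8,J:3/2):1/4,S:1/4)
total length: 599/8

17/4,-5/4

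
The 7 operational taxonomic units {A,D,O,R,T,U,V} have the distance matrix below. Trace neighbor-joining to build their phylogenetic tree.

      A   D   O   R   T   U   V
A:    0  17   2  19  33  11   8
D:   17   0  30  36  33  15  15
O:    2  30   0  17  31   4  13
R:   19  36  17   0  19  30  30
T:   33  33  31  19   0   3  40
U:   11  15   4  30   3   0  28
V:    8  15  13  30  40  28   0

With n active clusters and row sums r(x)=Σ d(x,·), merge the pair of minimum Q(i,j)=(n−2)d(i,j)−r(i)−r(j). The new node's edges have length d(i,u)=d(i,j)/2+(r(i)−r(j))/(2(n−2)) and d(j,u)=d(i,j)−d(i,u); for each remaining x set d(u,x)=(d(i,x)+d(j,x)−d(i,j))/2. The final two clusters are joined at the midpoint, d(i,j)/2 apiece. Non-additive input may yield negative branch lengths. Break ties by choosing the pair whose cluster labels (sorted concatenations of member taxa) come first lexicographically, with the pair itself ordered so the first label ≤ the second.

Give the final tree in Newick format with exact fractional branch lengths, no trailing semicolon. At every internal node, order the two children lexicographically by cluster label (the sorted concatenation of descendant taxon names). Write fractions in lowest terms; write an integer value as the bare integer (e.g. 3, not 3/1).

((((A:-1/2,(D:41/4,V:19/4):11/2):31/8,O:13/8):27/8,R:49/4):43/8,(T:83/10,U:-53/10):43/8)

iteration 1: select T,U (d=3, Q=-235); attach at lengths (83/10, -53/10); label the merged cluster TU
  updated: d(A,TU)=41/2, d(D,TU)=45/2, d(O,TU)=16, d(R,TU)=23, d(TU,V)=65/2
iteration 2: select D,V (d=15, Q=-159); attach at lengths (41/4, 19/4); label the merged cluster DV
  updated: d(A,DV)=5, d(DV,O)=14, d(DV,R)=51/2, d(DV,TU)=20
iteration 3: select A,DV (d=5, Q=-96); attach at lengths (-1/2, 11/2); label the merged cluster ADV
  updated: d(ADV,O)=11/2, d(ADV,R)=79/4, d(ADV,TU)=71/4
iteration 4: select ADV,O (d=11/2, Q=-141/2); attach at lengths (31/8, 13/8); label the merged cluster ADOV
  updated: d(ADOV,R)=125/8, d(ADOV,TU)=113/8
iteration 5: select ADOV,R (d=125/8, Q=-211/4); attach at lengths (27/8, 49/4); label the merged cluster ADORV
  updated: d(ADORV,TU)=43/4
iteration 6: select ADORV,TU (d=43/4); attach at lengths (43/8, 43/8); label the merged cluster ADORTUV
final tree: ((((A:-1/2,(D:41/4,V:19/4):11/2):31/8,O:13/8):27/8,R:49/4):43/8,(T:83/10,U:-53/10):43/8)
total length: 439/8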